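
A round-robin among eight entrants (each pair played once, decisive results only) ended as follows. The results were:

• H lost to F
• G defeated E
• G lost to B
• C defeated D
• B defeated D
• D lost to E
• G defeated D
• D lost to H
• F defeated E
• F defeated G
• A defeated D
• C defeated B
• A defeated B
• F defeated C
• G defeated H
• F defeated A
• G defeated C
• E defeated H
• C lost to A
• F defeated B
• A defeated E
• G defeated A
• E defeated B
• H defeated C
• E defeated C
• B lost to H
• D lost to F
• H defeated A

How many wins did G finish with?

G's results: beat A, C, D, E, H; lost to B, F.
That is 5 wins.

5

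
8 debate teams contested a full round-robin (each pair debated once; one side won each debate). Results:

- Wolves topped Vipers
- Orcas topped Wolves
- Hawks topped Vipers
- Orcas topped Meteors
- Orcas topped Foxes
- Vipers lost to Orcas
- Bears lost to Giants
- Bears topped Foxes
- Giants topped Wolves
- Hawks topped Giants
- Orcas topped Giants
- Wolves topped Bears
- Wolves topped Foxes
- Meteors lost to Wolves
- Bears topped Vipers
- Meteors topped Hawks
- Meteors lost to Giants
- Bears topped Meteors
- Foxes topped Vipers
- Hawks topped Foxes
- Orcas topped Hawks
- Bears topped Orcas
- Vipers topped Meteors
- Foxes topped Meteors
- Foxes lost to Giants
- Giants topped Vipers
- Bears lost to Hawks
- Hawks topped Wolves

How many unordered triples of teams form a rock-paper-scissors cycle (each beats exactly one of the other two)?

Win totals: Bears 4, Giants 5, Vipers 1, Orcas 6, Foxes 2, Hawks 5, Wolves 4, Meteors 1.
A team with w wins dominates both others in C(w,2) triples; summing gives 6 + 10 + 0 + 15 + 1 + 10 + 6 + 0 = 48 transitive triples.
Total triples C(8,3) = 56, so cyclic triples = 56 − 48 = 8.

8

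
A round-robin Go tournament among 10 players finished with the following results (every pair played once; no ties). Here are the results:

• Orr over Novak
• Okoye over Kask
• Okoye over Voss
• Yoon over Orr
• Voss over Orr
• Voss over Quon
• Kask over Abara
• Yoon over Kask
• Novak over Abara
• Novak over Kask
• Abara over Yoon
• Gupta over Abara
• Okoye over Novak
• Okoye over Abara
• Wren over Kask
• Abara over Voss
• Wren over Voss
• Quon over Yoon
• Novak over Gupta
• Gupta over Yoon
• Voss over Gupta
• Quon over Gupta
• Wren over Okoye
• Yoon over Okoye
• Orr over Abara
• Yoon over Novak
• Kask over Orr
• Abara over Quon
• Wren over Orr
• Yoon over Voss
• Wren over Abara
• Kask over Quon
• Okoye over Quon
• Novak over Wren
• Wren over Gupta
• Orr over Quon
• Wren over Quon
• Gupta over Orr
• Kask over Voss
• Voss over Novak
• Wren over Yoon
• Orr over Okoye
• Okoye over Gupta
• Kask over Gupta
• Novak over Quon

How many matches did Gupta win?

3

Gupta's results: beat Abara, Yoon, Orr; lost to Quon, Wren, Okoye, Novak, Kask, Voss.
That is 3 wins.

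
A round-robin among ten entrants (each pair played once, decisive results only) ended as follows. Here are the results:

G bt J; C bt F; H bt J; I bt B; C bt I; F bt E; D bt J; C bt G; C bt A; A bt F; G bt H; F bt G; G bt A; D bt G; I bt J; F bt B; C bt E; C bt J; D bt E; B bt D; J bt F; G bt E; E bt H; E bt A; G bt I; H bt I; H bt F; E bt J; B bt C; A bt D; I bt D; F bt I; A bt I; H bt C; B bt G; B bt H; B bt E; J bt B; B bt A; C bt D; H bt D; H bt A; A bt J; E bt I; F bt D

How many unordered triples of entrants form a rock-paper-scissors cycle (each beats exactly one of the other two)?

30

Win totals: A 4, B 6, C 7, D 3, E 4, F 5, G 5, H 6, I 3, J 2.
An entrant with w wins dominates both others in C(w,2) triples; summing gives 6 + 15 + 21 + 3 + 6 + 10 + 10 + 15 + 3 + 1 = 90 transitive triples.
Total triples C(10,3) = 120, so cyclic triples = 120 − 90 = 30.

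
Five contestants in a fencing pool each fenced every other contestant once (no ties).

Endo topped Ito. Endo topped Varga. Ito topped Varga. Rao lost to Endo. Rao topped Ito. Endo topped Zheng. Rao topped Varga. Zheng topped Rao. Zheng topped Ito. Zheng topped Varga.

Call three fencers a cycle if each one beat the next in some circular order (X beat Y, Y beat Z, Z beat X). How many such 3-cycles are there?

0

Win totals: Varga 0, Rao 2, Ito 1, Zheng 3, Endo 4.
A fencer with w wins dominates both others in C(w,2) triples; summing gives 0 + 1 + 0 + 3 + 6 = 10 transitive triples.
Total triples C(5,3) = 10, so cyclic triples = 10 − 10 = 0.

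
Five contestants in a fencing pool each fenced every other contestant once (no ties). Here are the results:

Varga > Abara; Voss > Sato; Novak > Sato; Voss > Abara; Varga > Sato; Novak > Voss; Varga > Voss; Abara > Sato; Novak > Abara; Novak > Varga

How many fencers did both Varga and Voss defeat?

Varga beat: Sato, Voss, Abara.
Voss beat: Sato, Abara.
Both beat: Sato, Abara — 2.

2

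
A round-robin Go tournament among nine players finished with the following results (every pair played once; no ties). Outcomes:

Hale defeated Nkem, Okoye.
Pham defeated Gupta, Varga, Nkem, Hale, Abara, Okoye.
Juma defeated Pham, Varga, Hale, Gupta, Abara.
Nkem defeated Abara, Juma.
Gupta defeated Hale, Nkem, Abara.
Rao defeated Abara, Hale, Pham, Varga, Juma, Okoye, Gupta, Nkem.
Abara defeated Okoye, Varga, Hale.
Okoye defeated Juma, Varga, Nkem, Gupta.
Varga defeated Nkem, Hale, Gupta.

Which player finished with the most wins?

Win totals: Nkem 2, Abara 3, Rao 8, Hale 2, Okoye 4, Varga 3, Gupta 3, Pham 6, Juma 5.
Rao leads with 8 wins (next highest: 6).

Rao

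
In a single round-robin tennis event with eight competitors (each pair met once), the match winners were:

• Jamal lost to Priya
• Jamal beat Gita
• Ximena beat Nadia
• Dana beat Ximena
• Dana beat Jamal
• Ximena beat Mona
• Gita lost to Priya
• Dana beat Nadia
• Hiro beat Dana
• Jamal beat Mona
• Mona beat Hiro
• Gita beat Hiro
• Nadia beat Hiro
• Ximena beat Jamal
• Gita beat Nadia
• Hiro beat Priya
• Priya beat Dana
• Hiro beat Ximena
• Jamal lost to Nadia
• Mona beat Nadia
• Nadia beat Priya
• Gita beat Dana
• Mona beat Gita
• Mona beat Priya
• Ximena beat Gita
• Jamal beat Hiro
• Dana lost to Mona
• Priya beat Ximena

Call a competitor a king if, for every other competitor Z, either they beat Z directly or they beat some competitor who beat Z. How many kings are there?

7

Jamal reaches everyone (king).
Hiro reaches everyone (king).
Ximena reaches everyone (king).
Mona reaches everyone (king).
Gita cannot reach Mona in two steps.
Priya reaches everyone (king).
Nadia reaches everyone (king).
Dana reaches everyone (king).
Kings: Jamal, Hiro, Ximena, Mona, Priya, Nadia, Dana — 7.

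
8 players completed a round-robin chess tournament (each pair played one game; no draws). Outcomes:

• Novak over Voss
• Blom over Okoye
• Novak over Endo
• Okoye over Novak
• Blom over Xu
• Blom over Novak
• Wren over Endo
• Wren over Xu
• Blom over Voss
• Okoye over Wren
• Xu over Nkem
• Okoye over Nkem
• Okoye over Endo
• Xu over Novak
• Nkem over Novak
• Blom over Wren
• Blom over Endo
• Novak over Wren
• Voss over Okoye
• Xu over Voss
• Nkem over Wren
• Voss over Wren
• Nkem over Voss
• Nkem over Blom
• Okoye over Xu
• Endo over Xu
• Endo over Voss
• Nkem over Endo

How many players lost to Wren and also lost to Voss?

Wren beat: Endo, Xu.
Voss beat: Okoye, Wren.
No one was beaten by both.

0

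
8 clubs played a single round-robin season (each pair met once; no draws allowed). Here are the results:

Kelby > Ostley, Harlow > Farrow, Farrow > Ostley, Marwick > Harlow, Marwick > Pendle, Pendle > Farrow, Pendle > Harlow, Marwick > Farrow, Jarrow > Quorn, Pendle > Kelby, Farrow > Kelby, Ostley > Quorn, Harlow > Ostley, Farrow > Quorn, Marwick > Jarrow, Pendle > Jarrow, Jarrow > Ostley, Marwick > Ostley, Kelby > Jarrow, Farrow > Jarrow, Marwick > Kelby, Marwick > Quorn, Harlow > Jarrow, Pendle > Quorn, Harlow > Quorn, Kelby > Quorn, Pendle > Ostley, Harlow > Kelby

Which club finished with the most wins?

Marwick

Win totals: Marwick 7, Jarrow 2, Harlow 5, Pendle 6, Kelby 3, Ostley 1, Farrow 4, Quorn 0.
Marwick leads with 7 wins (next highest: 6).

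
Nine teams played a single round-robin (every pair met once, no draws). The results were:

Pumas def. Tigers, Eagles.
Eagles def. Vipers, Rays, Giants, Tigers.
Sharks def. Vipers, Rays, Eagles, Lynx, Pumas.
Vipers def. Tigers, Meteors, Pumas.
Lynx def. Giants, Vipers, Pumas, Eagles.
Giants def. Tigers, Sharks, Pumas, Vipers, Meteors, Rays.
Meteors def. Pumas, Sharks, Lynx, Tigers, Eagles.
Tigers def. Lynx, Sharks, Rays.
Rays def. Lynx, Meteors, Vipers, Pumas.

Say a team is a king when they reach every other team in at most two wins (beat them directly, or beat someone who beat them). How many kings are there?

7

Giants reaches everyone (king).
Rays reaches everyone (king).
Eagles reaches everyone (king).
Pumas cannot reach Meteors in two steps.
Vipers cannot reach Giants in two steps.
Tigers reaches everyone (king).
Meteors reaches everyone (king).
Lynx reaches everyone (king).
Sharks reaches everyone (king).
Kings: Giants, Rays, Eagles, Tigers, Meteors, Lynx, Sharks — 7.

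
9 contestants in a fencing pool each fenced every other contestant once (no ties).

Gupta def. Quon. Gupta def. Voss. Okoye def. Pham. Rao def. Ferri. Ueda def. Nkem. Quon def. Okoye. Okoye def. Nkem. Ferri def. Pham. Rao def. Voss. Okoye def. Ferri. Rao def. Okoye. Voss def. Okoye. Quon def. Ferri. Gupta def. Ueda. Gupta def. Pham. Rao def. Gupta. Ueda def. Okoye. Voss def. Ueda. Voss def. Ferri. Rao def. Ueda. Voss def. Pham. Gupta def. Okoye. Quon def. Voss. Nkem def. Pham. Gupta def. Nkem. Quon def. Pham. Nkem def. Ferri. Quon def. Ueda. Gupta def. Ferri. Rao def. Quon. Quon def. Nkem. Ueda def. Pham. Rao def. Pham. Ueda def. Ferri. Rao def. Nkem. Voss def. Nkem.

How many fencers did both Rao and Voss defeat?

5

Rao beat: Nkem, Ueda, Ferri, Gupta, Okoye, Voss, Quon, Pham.
Voss beat: Nkem, Ueda, Ferri, Okoye, Pham.
Both beat: Nkem, Ueda, Ferri, Okoye, Pham — 5.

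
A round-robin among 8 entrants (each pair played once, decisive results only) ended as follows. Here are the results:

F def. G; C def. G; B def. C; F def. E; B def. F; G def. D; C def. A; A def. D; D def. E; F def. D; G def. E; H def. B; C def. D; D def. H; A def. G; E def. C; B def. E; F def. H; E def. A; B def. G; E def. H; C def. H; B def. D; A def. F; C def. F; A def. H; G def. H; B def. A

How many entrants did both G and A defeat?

2

G beat: D, E, H.
A beat: D, F, G, H.
Both beat: D, H — 2.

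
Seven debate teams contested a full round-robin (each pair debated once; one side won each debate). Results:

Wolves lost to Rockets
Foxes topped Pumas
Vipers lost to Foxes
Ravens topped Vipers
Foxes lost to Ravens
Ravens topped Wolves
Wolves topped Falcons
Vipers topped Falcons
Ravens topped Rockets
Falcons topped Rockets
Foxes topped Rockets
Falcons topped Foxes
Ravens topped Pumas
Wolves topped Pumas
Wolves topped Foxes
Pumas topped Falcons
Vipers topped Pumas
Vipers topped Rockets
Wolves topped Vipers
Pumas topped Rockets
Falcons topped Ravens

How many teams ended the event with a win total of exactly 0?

0

Win totals: Wolves 4, Rockets 1, Falcons 3, Vipers 3, Foxes 3, Ravens 5, Pumas 2.
No team has exactly 0 wins.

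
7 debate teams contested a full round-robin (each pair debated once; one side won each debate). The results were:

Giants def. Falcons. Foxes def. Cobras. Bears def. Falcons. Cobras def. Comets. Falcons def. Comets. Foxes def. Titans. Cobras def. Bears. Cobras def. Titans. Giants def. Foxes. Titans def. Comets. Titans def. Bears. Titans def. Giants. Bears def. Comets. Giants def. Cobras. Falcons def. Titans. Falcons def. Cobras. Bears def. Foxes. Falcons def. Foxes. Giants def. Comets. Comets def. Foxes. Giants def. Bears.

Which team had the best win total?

Giants

Win totals: Cobras 3, Comets 1, Foxes 2, Bears 3, Giants 5, Titans 3, Falcons 4.
Giants leads with 5 wins (next highest: 4).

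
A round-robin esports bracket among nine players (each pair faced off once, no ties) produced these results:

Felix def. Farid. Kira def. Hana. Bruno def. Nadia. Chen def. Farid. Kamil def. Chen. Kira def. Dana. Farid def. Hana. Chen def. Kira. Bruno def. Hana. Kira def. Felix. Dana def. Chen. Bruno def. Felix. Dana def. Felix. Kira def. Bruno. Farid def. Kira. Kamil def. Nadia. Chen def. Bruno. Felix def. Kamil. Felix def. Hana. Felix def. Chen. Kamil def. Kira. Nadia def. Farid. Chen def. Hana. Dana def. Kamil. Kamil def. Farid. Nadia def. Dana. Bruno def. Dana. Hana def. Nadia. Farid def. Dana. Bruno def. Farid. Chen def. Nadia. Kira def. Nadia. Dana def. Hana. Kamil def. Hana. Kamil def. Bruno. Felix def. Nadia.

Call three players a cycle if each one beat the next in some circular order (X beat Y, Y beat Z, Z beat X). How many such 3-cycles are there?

19

Win totals: Hana 1, Kira 5, Bruno 5, Chen 5, Dana 4, Nadia 2, Farid 3, Felix 5, Kamil 6.
A player with w wins dominates both others in C(w,2) triples; summing gives 0 + 10 + 10 + 10 + 6 + 1 + 3 + 10 + 15 = 65 transitive triples.
Total triples C(9,3) = 84, so cyclic triples = 84 − 65 = 19.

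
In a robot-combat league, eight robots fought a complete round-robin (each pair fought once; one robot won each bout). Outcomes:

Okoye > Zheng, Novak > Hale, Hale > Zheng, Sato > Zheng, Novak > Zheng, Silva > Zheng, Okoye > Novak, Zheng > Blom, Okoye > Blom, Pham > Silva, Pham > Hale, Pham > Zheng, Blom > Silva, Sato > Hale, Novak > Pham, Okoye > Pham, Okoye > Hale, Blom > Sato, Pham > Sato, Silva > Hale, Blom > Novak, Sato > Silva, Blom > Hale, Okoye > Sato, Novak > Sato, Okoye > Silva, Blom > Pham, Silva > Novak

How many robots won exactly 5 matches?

Win totals: Hale 1, Okoye 7, Blom 5, Novak 4, Sato 3, Pham 4, Zheng 1, Silva 3.
Exactly 5: Blom — 1 robot.

1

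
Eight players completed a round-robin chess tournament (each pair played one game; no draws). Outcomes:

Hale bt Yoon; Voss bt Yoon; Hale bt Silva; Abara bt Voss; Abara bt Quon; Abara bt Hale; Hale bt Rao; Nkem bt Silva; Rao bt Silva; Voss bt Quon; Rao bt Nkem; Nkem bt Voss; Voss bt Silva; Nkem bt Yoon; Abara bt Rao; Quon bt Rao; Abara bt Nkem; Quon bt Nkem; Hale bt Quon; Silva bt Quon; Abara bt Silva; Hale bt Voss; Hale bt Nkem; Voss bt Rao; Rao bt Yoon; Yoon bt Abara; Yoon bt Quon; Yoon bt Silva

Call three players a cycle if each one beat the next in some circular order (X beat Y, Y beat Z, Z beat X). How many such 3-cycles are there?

10

Win totals: Hale 6, Silva 1, Abara 6, Rao 3, Nkem 3, Yoon 3, Quon 2, Voss 4.
A player with w wins dominates both others in C(w,2) triples; summing gives 15 + 0 + 15 + 3 + 3 + 3 + 1 + 6 = 46 transitive triples.
Total triples C(8,3) = 56, so cyclic triples = 56 − 46 = 10.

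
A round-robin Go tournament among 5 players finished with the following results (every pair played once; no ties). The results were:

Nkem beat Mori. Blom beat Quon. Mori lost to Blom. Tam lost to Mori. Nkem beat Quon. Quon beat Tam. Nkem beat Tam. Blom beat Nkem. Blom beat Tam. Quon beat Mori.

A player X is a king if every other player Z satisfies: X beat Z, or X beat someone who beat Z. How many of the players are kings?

1

Nkem cannot reach Blom in two steps.
Tam cannot reach Nkem, Quon, Blom, Mori in two steps.
Quon cannot reach Nkem, Blom in two steps.
Blom reaches everyone (king).
Mori cannot reach Nkem, Quon, Blom in two steps.
Kings: Blom — 1.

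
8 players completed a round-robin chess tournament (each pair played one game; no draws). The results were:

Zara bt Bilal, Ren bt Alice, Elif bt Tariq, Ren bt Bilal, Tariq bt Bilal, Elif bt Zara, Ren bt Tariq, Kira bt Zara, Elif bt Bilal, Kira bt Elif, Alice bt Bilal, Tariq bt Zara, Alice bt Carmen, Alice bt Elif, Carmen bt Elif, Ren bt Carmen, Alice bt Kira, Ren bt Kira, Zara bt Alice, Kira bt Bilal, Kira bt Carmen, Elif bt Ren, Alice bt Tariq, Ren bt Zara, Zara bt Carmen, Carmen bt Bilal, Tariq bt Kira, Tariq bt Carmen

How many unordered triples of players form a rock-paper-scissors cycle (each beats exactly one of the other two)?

9

Win totals: Kira 4, Carmen 2, Zara 3, Ren 6, Tariq 4, Alice 5, Bilal 0, Elif 4.
A player with w wins dominates both others in C(w,2) triples; summing gives 6 + 1 + 3 + 15 + 6 + 10 + 0 + 6 = 47 transitive triples.
Total triples C(8,3) = 56, so cyclic triples = 56 − 47 = 9.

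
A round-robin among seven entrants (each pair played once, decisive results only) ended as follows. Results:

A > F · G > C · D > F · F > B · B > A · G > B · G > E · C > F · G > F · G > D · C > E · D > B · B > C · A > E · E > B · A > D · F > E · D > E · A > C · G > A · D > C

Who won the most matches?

G

Win totals: A 4, B 2, C 2, D 4, E 1, F 2, G 6.
G leads with 6 wins (next highest: 4).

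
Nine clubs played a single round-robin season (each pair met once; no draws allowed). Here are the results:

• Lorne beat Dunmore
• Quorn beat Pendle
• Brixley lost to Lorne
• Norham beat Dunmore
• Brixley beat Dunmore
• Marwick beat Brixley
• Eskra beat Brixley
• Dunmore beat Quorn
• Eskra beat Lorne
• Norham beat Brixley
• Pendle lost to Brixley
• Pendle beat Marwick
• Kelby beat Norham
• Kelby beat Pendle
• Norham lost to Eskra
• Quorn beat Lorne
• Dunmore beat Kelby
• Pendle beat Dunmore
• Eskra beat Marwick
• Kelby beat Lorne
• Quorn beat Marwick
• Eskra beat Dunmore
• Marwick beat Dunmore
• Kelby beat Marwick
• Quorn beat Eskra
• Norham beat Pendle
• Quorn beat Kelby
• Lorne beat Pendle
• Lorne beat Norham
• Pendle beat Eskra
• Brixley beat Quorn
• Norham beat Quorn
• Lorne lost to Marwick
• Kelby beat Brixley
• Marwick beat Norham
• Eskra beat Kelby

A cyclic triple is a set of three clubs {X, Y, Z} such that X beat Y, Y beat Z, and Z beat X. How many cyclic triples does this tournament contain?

24

Win totals: Marwick 4, Kelby 5, Norham 4, Dunmore 2, Quorn 5, Eskra 6, Lorne 4, Pendle 3, Brixley 3.
A club with w wins dominates both others in C(w,2) triples; summing gives 6 + 10 + 6 + 1 + 10 + 15 + 6 + 3 + 3 = 60 transitive triples.
Total triples C(9,3) = 84, so cyclic triples = 84 − 60 = 24.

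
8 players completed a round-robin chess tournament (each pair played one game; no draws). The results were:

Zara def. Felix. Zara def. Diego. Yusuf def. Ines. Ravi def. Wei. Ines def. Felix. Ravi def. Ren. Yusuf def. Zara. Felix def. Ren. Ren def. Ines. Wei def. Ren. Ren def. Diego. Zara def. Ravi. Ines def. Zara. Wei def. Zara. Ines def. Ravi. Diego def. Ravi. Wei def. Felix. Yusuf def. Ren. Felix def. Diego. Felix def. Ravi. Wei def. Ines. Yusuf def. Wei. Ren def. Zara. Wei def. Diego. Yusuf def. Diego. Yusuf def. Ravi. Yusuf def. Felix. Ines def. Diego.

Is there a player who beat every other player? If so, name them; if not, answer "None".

Yusuf has 7 wins out of 7 opponents — a perfect record.

Yusuf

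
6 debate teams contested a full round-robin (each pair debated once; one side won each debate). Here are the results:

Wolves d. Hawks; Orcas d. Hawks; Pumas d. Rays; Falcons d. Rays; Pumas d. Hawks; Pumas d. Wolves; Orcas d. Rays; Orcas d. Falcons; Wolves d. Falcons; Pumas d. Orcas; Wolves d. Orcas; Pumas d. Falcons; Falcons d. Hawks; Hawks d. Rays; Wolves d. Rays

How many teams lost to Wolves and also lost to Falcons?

Wolves beat: Falcons, Orcas, Hawks, Rays.
Falcons beat: Hawks, Rays.
Both beat: Hawks, Rays — 2.

2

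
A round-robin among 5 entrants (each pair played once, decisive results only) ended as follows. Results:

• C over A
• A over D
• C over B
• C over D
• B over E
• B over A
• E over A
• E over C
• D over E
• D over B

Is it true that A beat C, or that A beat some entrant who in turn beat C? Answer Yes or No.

A did not beat C directly.
A beat D, but each of them lost to C. No two-step path.

No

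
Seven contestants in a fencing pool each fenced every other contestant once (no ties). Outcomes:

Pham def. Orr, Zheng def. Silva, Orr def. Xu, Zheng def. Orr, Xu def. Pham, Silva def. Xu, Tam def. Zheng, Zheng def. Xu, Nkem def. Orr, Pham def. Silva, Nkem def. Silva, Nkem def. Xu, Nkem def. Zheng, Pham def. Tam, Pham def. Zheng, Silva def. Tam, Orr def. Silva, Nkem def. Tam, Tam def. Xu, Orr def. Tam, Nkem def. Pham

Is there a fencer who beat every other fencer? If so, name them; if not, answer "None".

Nkem has 6 wins out of 6 opponents — a perfect record.

Nkem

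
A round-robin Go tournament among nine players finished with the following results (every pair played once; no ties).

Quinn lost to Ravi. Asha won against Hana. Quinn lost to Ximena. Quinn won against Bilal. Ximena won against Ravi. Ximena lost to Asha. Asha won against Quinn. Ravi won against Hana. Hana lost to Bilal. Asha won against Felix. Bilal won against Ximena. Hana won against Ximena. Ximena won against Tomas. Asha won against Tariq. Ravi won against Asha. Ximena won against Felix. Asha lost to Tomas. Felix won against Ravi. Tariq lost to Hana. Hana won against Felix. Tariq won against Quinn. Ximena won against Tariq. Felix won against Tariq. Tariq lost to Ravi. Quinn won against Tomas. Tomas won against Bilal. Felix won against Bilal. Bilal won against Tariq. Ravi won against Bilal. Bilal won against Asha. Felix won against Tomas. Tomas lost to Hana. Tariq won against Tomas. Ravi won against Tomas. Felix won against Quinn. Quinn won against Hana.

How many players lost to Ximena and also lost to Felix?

4

Ximena beat: Tomas, Felix, Quinn, Ravi, Tariq.
Felix beat: Tomas, Quinn, Bilal, Ravi, Tariq.
Both beat: Tomas, Quinn, Ravi, Tariq — 4.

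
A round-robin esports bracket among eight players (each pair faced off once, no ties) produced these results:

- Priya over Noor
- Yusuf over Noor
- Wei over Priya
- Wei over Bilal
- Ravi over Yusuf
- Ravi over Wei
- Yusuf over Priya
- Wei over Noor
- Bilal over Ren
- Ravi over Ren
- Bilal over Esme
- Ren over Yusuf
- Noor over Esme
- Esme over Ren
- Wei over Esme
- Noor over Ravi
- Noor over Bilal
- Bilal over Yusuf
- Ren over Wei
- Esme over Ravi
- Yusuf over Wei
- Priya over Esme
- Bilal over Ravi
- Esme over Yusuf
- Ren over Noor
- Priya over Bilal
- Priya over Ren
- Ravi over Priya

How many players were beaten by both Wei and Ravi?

1

Wei beat: Noor, Bilal, Esme, Priya.
Ravi beat: Ren, Priya, Yusuf, Wei.
Both beat: Priya — 1.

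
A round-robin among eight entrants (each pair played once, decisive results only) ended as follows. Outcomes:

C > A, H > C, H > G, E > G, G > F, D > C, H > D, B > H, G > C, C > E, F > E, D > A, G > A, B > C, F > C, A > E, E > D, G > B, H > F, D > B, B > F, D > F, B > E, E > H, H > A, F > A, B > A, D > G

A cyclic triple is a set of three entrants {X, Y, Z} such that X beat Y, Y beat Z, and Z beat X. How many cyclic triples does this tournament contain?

Win totals: A 1, B 5, C 2, D 5, E 3, F 3, G 4, H 5.
An entrant with w wins dominates both others in C(w,2) triples; summing gives 0 + 10 + 1 + 10 + 3 + 3 + 6 + 10 = 43 transitive triples.
Total triples C(8,3) = 56, so cyclic triples = 56 − 43 = 13.

13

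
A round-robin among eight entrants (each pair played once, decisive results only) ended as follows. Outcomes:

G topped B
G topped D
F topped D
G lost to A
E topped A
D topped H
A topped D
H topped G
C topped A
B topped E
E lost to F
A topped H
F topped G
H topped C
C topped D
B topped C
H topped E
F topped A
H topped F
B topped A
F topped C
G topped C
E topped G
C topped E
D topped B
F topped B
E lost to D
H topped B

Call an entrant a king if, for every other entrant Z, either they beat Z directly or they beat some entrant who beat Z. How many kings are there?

4

A reaches everyone (king).
B cannot reach F in two steps.
C cannot reach F in two steps.
D reaches everyone (king).
E cannot reach F in two steps.
F reaches everyone (king).
G cannot reach F in two steps.
H reaches everyone (king).
Kings: A, D, F, H — 4.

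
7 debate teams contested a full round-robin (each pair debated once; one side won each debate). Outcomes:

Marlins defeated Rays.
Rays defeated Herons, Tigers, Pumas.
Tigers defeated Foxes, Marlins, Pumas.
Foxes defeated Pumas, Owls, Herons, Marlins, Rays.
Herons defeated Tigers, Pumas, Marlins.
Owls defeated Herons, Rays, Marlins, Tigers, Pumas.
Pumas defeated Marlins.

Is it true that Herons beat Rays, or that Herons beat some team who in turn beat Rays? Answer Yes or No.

Yes

Herons did not beat Rays directly.
Herons beat Marlins, Tigers, Pumas. Of those, Marlins beat Rays.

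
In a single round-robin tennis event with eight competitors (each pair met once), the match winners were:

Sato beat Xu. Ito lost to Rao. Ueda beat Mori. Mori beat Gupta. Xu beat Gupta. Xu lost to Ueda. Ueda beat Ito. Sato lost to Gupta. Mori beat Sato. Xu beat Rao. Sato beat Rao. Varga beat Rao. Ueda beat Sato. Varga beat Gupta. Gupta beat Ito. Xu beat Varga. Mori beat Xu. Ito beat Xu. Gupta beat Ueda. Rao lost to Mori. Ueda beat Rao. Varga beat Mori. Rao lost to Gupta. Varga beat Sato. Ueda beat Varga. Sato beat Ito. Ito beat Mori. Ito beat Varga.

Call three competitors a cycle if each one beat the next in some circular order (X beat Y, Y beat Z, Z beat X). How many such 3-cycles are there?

Win totals: Gupta 4, Xu 3, Sato 3, Ueda 6, Varga 4, Rao 1, Ito 3, Mori 4.
A competitor with w wins dominates both others in C(w,2) triples; summing gives 6 + 3 + 3 + 15 + 6 + 0 + 3 + 6 = 42 transitive triples.
Total triples C(8,3) = 56, so cyclic triples = 56 − 42 = 14.

14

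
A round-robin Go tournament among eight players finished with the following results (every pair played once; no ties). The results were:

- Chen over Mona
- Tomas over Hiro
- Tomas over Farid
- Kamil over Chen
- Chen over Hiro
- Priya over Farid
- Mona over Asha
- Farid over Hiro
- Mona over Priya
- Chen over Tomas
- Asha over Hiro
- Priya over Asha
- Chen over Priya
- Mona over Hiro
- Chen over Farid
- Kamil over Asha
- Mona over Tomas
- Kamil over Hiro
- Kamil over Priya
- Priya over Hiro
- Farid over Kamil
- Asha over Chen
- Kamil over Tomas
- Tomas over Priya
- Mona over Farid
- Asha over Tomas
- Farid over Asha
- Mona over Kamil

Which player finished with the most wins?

Mona

Win totals: Kamil 5, Asha 3, Tomas 3, Farid 3, Chen 5, Hiro 0, Mona 6, Priya 3.
Mona leads with 6 wins (next highest: 5).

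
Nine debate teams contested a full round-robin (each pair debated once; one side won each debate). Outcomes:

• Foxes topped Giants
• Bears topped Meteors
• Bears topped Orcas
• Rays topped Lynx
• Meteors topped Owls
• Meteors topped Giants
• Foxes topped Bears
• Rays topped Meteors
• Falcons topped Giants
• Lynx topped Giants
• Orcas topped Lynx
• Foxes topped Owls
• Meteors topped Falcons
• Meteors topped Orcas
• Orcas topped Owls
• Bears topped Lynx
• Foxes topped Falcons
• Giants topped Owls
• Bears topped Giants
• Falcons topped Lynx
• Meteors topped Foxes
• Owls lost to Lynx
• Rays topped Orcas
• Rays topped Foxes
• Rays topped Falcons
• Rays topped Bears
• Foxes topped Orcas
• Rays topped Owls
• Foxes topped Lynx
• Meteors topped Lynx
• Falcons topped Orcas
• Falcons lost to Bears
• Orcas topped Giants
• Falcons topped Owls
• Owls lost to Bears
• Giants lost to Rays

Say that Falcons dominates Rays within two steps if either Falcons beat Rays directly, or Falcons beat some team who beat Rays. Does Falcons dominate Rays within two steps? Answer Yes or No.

Falcons did not beat Rays directly.
Falcons beat Lynx, Giants, Owls, Orcas, but each of them lost to Rays. No two-step path.

No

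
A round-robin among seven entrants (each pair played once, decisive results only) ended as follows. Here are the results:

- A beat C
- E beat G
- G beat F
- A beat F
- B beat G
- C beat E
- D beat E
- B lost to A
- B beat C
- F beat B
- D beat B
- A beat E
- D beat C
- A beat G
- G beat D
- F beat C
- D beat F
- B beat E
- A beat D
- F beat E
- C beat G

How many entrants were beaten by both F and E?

0

F beat: B, C, E.
E beat: G.
No one was beaten by both.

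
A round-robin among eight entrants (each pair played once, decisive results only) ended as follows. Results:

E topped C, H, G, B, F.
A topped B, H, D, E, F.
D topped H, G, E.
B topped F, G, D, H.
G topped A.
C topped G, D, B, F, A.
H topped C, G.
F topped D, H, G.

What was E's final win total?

E's results: beat B, C, F, G, H; lost to A, D.
That is 5 wins.

5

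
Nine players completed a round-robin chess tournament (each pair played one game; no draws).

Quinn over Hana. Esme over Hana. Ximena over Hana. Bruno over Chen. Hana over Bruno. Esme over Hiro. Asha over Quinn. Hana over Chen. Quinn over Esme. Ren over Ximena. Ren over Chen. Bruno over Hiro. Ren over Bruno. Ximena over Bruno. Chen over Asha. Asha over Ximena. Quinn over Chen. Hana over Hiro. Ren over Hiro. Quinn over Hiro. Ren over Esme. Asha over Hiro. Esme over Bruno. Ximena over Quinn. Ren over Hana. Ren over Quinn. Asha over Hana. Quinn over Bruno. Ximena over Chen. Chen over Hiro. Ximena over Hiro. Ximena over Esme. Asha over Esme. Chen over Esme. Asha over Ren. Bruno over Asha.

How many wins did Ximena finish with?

6

Ximena's results: beat Hana, Quinn, Chen, Bruno, Hiro, Esme; lost to Asha, Ren.
That is 6 wins.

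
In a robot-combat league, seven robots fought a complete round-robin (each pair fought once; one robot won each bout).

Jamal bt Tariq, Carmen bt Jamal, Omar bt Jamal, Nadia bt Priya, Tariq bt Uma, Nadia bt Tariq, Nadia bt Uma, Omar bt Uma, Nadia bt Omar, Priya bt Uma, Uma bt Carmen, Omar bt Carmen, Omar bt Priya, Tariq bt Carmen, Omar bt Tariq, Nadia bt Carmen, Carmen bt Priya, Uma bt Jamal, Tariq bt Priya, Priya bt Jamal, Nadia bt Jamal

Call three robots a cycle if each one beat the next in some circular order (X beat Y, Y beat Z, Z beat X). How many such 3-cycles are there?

4

Win totals: Priya 2, Omar 5, Carmen 2, Tariq 3, Jamal 1, Nadia 6, Uma 2.
A robot with w wins dominates both others in C(w,2) triples; summing gives 1 + 10 + 1 + 3 + 0 + 15 + 1 = 31 transitive triples.
Total triples C(7,3) = 35, so cyclic triples = 35 − 31 = 4.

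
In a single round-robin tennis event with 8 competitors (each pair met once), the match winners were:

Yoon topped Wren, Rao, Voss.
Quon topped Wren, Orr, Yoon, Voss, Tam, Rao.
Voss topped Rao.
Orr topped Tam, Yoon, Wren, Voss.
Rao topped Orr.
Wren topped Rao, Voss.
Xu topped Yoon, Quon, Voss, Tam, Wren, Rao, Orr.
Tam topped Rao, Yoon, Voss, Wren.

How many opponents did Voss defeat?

Voss' results: beat Rao; lost to Tam, Yoon, Wren, Quon, Orr, Xu.
That is 1 win.

1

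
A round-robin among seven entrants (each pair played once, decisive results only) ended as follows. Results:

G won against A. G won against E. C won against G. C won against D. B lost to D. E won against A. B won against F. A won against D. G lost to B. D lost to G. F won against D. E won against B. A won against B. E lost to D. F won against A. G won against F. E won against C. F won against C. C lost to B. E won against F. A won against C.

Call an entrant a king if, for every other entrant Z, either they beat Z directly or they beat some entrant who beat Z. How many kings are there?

A reaches everyone (king).
B reaches everyone (king).
C reaches everyone (king).
D reaches everyone (king).
E reaches everyone (king).
F reaches everyone (king).
G reaches everyone (king).
Kings: A, B, C, D, E, F, G — 7.

7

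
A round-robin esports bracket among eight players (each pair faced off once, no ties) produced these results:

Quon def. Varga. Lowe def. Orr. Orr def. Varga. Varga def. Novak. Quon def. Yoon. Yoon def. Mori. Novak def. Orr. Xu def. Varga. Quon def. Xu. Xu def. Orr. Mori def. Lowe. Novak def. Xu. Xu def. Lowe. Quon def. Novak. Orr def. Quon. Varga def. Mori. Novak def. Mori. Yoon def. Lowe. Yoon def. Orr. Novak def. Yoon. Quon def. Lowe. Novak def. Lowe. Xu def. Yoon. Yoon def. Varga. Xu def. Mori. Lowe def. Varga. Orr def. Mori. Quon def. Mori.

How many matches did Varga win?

2

Varga's results: beat Novak, Mori; lost to Quon, Lowe, Orr, Xu, Yoon.
That is 2 wins.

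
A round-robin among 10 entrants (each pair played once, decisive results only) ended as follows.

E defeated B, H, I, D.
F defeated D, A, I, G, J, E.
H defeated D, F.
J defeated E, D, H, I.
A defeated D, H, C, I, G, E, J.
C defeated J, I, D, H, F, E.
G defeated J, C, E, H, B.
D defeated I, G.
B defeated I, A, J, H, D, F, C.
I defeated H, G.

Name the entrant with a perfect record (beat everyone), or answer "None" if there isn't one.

Highest win total is B with 7 (out of 9 possible).
B lost to E, G, so no entrant went undefeated.

None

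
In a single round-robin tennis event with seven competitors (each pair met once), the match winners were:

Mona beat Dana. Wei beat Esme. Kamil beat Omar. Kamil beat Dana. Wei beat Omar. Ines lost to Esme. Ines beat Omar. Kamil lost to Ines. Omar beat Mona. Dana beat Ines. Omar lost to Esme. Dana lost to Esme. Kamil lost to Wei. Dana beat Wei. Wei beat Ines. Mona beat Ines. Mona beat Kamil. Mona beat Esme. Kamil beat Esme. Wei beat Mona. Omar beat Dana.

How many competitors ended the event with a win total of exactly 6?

Win totals: Dana 2, Wei 5, Esme 3, Ines 2, Omar 2, Kamil 3, Mona 4.
No competitor has exactly 6 wins.

0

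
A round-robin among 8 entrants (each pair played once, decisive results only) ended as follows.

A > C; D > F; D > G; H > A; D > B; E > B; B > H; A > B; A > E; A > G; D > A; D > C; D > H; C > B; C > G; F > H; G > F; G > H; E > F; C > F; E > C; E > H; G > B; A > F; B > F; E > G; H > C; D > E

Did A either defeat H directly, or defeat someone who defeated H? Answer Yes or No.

A did not beat H directly.
A beat B, C, E, F, G. Of those, B beat H.

Yes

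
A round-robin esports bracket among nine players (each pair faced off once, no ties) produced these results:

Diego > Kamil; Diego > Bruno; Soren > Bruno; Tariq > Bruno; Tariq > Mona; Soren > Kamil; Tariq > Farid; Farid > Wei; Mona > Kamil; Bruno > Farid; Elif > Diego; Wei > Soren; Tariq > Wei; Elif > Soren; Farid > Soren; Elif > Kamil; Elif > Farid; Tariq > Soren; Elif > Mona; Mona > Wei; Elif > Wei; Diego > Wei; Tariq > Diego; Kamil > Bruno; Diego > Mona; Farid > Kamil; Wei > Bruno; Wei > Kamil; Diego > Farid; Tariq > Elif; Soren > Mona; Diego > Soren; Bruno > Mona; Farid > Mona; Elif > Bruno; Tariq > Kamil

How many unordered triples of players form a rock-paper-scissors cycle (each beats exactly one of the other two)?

Win totals: Mona 2, Kamil 1, Wei 3, Bruno 2, Elif 7, Diego 6, Soren 3, Tariq 8, Farid 4.
A player with w wins dominates both others in C(w,2) triples; summing gives 1 + 0 + 3 + 1 + 21 + 15 + 3 + 28 + 6 = 78 transitive triples.
Total triples C(9,3) = 84, so cyclic triples = 84 − 78 = 6.

6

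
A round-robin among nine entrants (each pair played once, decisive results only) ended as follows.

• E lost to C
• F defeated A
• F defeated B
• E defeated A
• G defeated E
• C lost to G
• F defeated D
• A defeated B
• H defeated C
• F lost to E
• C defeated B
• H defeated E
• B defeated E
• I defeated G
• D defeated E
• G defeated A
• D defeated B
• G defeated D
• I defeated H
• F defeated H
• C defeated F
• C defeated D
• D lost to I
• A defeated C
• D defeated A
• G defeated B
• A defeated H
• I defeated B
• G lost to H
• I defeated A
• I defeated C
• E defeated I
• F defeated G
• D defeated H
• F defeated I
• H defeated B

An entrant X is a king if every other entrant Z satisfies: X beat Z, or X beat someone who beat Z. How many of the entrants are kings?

A cannot reach I in two steps.
B cannot reach C, D, G, H in two steps.
C reaches everyone (king).
D reaches everyone (king).
E reaches everyone (king).
F reaches everyone (king).
G reaches everyone (king).
H reaches everyone (king).
I reaches everyone (king).
Kings: C, D, E, F, G, H, I — 7.

7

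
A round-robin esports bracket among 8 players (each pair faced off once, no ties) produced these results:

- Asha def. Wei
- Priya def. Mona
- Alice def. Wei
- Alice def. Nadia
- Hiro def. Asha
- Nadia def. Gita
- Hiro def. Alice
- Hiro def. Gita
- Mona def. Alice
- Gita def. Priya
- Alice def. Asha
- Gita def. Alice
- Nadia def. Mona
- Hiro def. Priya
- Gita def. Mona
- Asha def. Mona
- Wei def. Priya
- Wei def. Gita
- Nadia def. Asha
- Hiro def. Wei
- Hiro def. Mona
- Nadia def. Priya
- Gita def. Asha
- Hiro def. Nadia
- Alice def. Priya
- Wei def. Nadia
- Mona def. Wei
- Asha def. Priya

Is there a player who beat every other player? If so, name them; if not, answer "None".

Hiro

Hiro has 7 wins out of 7 opponents — a perfect record.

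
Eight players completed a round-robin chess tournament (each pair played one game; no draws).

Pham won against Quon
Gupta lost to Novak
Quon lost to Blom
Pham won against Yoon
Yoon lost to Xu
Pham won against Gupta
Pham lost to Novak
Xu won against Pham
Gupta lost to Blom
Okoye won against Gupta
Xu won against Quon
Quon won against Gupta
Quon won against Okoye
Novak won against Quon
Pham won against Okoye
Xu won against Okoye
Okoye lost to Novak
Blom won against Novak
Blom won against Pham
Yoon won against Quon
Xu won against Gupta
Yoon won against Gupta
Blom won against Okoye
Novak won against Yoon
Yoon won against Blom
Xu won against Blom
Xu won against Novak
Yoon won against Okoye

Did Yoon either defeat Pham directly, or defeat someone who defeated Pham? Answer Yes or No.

Yoon did not beat Pham directly.
Yoon beat Blom, Quon, Gupta, Okoye. Of those, Blom beat Pham.

Yes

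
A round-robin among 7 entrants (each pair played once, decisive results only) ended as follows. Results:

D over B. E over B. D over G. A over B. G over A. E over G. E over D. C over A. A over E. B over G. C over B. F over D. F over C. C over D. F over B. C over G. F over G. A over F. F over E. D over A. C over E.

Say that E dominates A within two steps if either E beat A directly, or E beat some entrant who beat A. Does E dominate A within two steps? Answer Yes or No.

E did not beat A directly.
E beat B, D, G. Of those, D beat A.

Yes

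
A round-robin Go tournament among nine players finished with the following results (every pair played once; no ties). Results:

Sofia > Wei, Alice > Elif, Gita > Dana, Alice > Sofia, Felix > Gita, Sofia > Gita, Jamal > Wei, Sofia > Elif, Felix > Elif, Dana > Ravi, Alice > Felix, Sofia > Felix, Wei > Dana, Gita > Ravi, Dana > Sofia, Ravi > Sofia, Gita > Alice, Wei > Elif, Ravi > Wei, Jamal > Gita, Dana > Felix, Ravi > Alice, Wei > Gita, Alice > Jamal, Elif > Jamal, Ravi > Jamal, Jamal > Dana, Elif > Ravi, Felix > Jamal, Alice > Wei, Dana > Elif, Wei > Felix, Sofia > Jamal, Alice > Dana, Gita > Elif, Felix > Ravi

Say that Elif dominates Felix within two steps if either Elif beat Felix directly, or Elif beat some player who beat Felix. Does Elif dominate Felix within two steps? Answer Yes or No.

No

Elif did not beat Felix directly.
Elif beat Jamal, Ravi, but each of them lost to Felix. No two-step path.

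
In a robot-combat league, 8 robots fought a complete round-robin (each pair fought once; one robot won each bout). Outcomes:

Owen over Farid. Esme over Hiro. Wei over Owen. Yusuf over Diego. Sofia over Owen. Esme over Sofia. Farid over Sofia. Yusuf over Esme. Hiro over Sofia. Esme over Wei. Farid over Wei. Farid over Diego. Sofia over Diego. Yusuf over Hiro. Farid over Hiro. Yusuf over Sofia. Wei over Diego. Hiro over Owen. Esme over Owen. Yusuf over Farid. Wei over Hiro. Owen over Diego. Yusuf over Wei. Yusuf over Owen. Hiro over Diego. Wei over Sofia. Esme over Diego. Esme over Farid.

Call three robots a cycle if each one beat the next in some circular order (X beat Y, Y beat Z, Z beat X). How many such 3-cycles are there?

Win totals: Yusuf 7, Esme 6, Sofia 2, Owen 2, Hiro 3, Diego 0, Farid 4, Wei 4.
A robot with w wins dominates both others in C(w,2) triples; summing gives 21 + 15 + 1 + 1 + 3 + 0 + 6 + 6 = 53 transitive triples.
Total triples C(8,3) = 56, so cyclic triples = 56 − 53 = 3.

3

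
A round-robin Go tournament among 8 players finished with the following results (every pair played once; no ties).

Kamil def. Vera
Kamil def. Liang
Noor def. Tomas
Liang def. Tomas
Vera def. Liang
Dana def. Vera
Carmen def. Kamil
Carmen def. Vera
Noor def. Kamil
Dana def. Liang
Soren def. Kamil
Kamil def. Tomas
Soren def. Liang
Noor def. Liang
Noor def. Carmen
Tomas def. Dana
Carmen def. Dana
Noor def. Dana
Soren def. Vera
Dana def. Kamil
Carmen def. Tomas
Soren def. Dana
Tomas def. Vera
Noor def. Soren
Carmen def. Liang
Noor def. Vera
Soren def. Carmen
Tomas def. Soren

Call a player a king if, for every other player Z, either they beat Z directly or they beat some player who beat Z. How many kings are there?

Kamil cannot reach Noor, Carmen in two steps.
Vera cannot reach Kamil, Noor, Dana, Soren, Carmen in two steps.
Tomas cannot reach Noor in two steps.
Noor reaches everyone (king).
Dana cannot reach Noor, Soren, Carmen in two steps.
Soren cannot reach Noor in two steps.
Liang cannot reach Kamil, Noor, Carmen in two steps.
Carmen cannot reach Noor in two steps.
Kings: Noor — 1.

1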